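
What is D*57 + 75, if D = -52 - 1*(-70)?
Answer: 1101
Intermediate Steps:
D = 18 (D = -52 + 70 = 18)
D*57 + 75 = 18*57 + 75 = 1026 + 75 = 1101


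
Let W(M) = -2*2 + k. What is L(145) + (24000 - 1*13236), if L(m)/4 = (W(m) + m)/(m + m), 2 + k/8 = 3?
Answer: 1561078/145 ≈ 10766.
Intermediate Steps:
k = 8 (k = -16 + 8*3 = -16 + 24 = 8)
W(M) = 4 (W(M) = -2*2 + 8 = -4 + 8 = 4)
L(m) = 2*(4 + m)/m (L(m) = 4*((4 + m)/(m + m)) = 4*((4 + m)/((2*m))) = 4*((4 + m)*(1/(2*m))) = 4*((4 + m)/(2*m)) = 2*(4 + m)/m)
L(145) + (24000 - 1*13236) = (2 + 8/145) + (24000 - 1*13236) = (2 + 8*(1/145)) + (24000 - 13236) = (2 + 8/145) + 10764 = 298/145 + 10764 = 1561078/145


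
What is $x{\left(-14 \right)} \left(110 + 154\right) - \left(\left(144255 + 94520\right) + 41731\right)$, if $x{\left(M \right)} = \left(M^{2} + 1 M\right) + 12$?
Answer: $-229290$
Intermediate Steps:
$x{\left(M \right)} = 12 + M + M^{2}$ ($x{\left(M \right)} = \left(M^{2} + M\right) + 12 = \left(M + M^{2}\right) + 12 = 12 + M + M^{2}$)
$x{\left(-14 \right)} \left(110 + 154\right) - \left(\left(144255 + 94520\right) + 41731\right) = \left(12 - 14 + \left(-14\right)^{2}\right) \left(110 + 154\right) - \left(\left(144255 + 94520\right) + 41731\right) = \left(12 - 14 + 196\right) 264 - \left(238775 + 41731\right) = 194 \cdot 264 - 280506 = 51216 - 280506 = -229290$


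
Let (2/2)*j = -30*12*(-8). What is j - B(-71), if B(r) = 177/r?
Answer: 204657/71 ≈ 2882.5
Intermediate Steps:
j = 2880 (j = -30*12*(-8) = -360*(-8) = 2880)
j - B(-71) = 2880 - 177/(-71) = 2880 - 177*(-1)/71 = 2880 - 1*(-177/71) = 2880 + 177/71 = 204657/71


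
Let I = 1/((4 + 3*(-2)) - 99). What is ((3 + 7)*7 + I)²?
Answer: 49970761/10201 ≈ 4898.6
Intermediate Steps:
I = -1/101 (I = 1/((4 - 6) - 99) = 1/(-2 - 99) = 1/(-101) = -1/101 ≈ -0.0099010)
((3 + 7)*7 + I)² = ((3 + 7)*7 - 1/101)² = (10*7 - 1/101)² = (70 - 1/101)² = (7069/101)² = 49970761/10201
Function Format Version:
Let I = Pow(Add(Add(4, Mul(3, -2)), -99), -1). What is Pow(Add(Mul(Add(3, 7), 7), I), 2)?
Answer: Rational(49970761, 10201) ≈ 4898.6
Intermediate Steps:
I = Rational(-1, 101) (I = Pow(Add(Add(4, -6), -99), -1) = Pow(Add(-2, -99), -1) = Pow(-101, -1) = Rational(-1, 101) ≈ -0.0099010)
Pow(Add(Mul(Add(3, 7), 7), I), 2) = Pow(Add(Mul(Add(3, 7), 7), Rational(-1, 101)), 2) = Pow(Add(Mul(10, 7), Rational(-1, 101)), 2) = Pow(Add(70, Rational(-1, 101)), 2) = Pow(Rational(7069, 101), 2) = Rational(49970761, 10201)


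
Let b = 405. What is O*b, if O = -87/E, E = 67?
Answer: -35235/67 ≈ -525.90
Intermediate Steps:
O = -87/67 ≈ -1.2985
O*b = -87/67*405 = -35235/67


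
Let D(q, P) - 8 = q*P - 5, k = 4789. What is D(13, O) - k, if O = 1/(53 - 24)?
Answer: -138781/29 ≈ -4785.6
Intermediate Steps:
O = 1/29 ≈ 0.034483
D(q, P) = 3 + P*q (D(q, P) = 8 + (q*P - 5) = 8 + (P*q - 5) = 8 + (-5 + P*q) = 3 + P*q)
D(13, O) - k = (3 + (1/29)*13) - 1*4789 = (3 + 13/29) - 4789 = 100/29 - 4789 = -138781/29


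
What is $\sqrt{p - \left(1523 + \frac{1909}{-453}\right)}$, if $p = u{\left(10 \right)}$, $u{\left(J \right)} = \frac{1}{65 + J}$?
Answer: $\frac{i \sqrt{7791644847}}{2265} \approx 38.971 i$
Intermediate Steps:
$p = \frac{1}{75}$ ($p = \frac{1}{65 + 10} = \frac{1}{75} \approx 0.013333$)
$\sqrt{p - \left(1523 + \frac{1909}{-453}\right)} = \sqrt{\frac{1}{75} - \left(1523 + \frac{1909}{-453}\right)} = \sqrt{\frac{1}{75} - \left(1523 + 1909 \left(- \frac{1}{453}\right)\right)} = \sqrt{\frac{1}{75} - \frac{688010}{453}} = \sqrt{- \frac{17200099}{11325}} = \frac{i \sqrt{7791644847}}{2265}$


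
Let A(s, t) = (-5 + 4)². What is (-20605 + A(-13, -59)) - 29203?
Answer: -49807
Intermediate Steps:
A(s, t) = 1 (A(s, t) = (-1)² = 1)
(-20605 + A(-13, -59)) - 29203 = (-20605 + 1) - 29203 = -20604 - 29203 = -49807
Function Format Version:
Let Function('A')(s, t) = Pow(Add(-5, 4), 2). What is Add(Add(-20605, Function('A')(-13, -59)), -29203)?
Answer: -49807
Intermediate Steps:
Function('A')(s, t) = 1 (Function('A')(s, t) = Pow(-1, 2) = 1)
Add(Add(-20605, Function('A')(-13, -59)), -29203) = Add(Add(-20605, 1), -29203) = Add(-20604, -29203) = -49807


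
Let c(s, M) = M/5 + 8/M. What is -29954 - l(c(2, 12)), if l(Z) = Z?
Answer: -449356/15 ≈ -29957.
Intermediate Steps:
c(s, M) = 8/M + M/5 (c(s, M) = M*(1/5) + 8/M = M/5 + 8/M = 8/M + M/5)
-29954 - l(c(2, 12)) = -29954 - (8/12 + (1/5)*12) = -29954 - (8*(1/12) + 12/5) = -29954 - (2/3 + 12/5) = -29954 - 1*46/15 = -29954 - 46/15 = -449356/15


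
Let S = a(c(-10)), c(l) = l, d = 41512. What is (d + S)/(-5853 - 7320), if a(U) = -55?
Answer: -13819/4391 ≈ -3.1471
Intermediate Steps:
S = -55
(d + S)/(-5853 - 7320) = (41512 - 55)/(-5853 - 7320) = 41457/(-13173) = 41457*(-1/13173) = -13819/4391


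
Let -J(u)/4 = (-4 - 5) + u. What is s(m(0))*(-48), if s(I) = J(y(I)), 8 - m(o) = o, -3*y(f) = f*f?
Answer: -5824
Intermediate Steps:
y(f) = -f**2/3 (y(f) = -f*f/3 = -f**2/3)
J(u) = 36 - 4*u (J(u) = -4*((-4 - 5) + u) = -4*(-9 + u) = 36 - 4*u)
m(o) = 8 - o
s(I) = 36 + 4*I**2/3 (s(I) = 36 - (-4)*I**2/3 = 36 + 4*I**2/3)
s(m(0))*(-48) = (36 + 4*(8 - 1*0)**2/3)*(-48) = (36 + 4*(8 + 0)**2/3)*(-48) = (36 + (4/3)*8**2)*(-48) = (36 + (4/3)*64)*(-48) = (36 + 256/3)*(-48) = (364/3)*(-48) = -5824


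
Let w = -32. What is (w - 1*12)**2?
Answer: 1936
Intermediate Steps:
(w - 1*12)**2 = (-32 - 1*12)**2 = (-32 - 12)**2 = (-44)**2 = 1936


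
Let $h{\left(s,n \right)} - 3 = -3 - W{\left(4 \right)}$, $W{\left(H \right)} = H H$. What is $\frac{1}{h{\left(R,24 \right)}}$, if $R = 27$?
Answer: $- \frac{1}{16} \approx -0.0625$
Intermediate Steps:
$W{\left(H \right)} = H^{2}$
$h{\left(s,n \right)} = -16$ ($h{\left(s,n \right)} = 3 - 19 = -16$)
$\frac{1}{h{\left(R,24 \right)}} = \frac{1}{-16} = - \frac{1}{16}$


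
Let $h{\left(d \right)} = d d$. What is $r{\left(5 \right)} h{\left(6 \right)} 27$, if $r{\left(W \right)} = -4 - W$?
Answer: $-8748$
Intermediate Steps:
$h{\left(d \right)} = d^{2}$
$r{\left(5 \right)} h{\left(6 \right)} 27 = \left(-4 - 5\right) 6^{2} \cdot 27 = \left(-4 - 5\right) 36 \cdot 27 = \left(-9\right) 36 \cdot 27 = \left(-324\right) 27 = -8748$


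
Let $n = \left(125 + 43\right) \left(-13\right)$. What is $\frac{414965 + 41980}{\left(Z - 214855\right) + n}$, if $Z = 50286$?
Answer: $- \frac{456945}{166753} \approx -2.7402$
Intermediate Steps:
$n = -2184$ ($n = 168 \left(-13\right) = -2184$)
$\frac{414965 + 41980}{\left(Z - 214855\right) + n} = \frac{414965 + 41980}{\left(50286 - 214855\right) - 2184} = \frac{456945}{-164569 - 2184} = \frac{456945}{-166753} = 456945 \left(- \frac{1}{166753}\right) = - \frac{456945}{166753}$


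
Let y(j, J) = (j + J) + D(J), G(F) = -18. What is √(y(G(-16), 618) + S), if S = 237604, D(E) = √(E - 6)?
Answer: √(238204 + 6*√17) ≈ 488.09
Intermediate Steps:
D(E) = √(-6 + E)
y(j, J) = J + j + √(-6 + J) (y(j, J) = (j + J) + √(-6 + J) = (J + j) + √(-6 + J) = J + j + √(-6 + J))
√(y(G(-16), 618) + S) = √((618 - 18 + √(-6 + 618)) + 237604) = √((618 - 18 + √612) + 237604) = √((618 - 18 + 6*√17) + 237604) = √((600 + 6*√17) + 237604) = √(238204 + 6*√17)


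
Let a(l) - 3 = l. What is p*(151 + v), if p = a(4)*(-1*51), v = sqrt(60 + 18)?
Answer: -53907 - 357*sqrt(78) ≈ -57060.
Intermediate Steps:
a(l) = 3 + l
v = sqrt(78) ≈ 8.8318
p = -357 (p = (3 + 4)*(-1*51) = 7*(-51) = -357)
p*(151 + v) = -357*(151 + sqrt(78)) = -53907 - 357*sqrt(78)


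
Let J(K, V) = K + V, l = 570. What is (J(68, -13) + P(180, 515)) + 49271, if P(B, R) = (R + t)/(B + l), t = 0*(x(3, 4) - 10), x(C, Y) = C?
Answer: 7399003/150 ≈ 49327.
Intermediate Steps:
t = 0 (t = 0*(3 - 10) = 0*(-7) = 0)
P(B, R) = R/(570 + B) (P(B, R) = (R + 0)/(B + 570) = R/(570 + B))
(J(68, -13) + P(180, 515)) + 49271 = ((68 - 13) + 515/(570 + 180)) + 49271 = (55 + 515/750) + 49271 = (55 + 515*(1/750)) + 49271 = (55 + 103/150) + 49271 = 8353/150 + 49271 = 7399003/150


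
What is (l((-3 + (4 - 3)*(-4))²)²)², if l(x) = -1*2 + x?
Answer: 4879681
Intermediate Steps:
l(x) = -2 + x
(l((-3 + (4 - 3)*(-4))²)²)² = ((-2 + (-3 + (4 - 3)*(-4))²)²)² = ((-2 + (-3 + 1*(-4))²)²)² = ((-2 + (-3 - 4)²)²)² = ((-2 + (-7)²)²)² = ((-2 + 49)²)² = (47²)² = 2209² = 4879681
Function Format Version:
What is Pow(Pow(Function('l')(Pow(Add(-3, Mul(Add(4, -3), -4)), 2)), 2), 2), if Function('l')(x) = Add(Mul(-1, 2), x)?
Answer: 4879681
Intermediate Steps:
Function('l')(x) = Add(-2, x)
Pow(Pow(Function('l')(Pow(Add(-3, Mul(Add(4, -3), -4)), 2)), 2), 2) = Pow(Pow(Add(-2, Pow(Add(-3, Mul(Add(4, -3), -4)), 2)), 2), 2) = Pow(Pow(Add(-2, Pow(Add(-3, Mul(1, -4)), 2)), 2), 2) = Pow(Pow(Add(-2, Pow(Add(-3, -4), 2)), 2), 2) = Pow(Pow(Add(-2, Pow(-7, 2)), 2), 2) = Pow(Pow(Add(-2, 49), 2), 2) = Pow(Pow(47, 2), 2) = Pow(2209, 2) = 4879681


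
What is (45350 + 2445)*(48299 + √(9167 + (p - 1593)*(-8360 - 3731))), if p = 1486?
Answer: 2308450705 + 95590*√325726 ≈ 2.3630e+9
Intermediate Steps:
(45350 + 2445)*(48299 + √(9167 + (p - 1593)*(-8360 - 3731))) = (45350 + 2445)*(48299 + √(9167 + (1486 - 1593)*(-8360 - 3731))) = 47795*(48299 + √(9167 - 107*(-12091))) = 47795*(48299 + √(9167 + 1293737)) = 47795*(48299 + √1302904) = 47795*(48299 + 2*√325726) = 2308450705 + 95590*√325726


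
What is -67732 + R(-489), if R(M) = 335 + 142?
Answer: -67255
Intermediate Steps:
R(M) = 477
-67732 + R(-489) = -67732 + 477 = -67255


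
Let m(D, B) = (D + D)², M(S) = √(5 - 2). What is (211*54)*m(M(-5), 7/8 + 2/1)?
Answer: 136728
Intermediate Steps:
M(S) = √3
m(D, B) = 4*D² (m(D, B) = (2*D)² = 4*D²)
(211*54)*m(M(-5), 7/8 + 2/1) = (211*54)*(4*(√3)²) = 11394*(4*3) = 11394*12 = 136728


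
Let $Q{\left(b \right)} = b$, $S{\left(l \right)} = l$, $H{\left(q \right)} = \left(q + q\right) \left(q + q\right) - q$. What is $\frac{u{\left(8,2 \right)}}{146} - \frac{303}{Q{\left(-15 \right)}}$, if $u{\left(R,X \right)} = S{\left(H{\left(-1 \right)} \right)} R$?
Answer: $\frac{7473}{365} \approx 20.474$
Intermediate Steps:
$H{\left(q \right)} = - q + 4 q^{2}$ ($H{\left(q \right)} = 2 q 2 q - q = 4 q^{2} - q = - q + 4 q^{2}$)
$u{\left(R,X \right)} = 5 R$ ($u{\left(R,X \right)} = - (-1 + 4 \left(-1\right)) R = - (-1 - 4) R = \left(-1\right) \left(-5\right) R = 5 R$)
$\frac{u{\left(8,2 \right)}}{146} - \frac{303}{Q{\left(-15 \right)}} = \frac{5 \cdot 8}{146} - \frac{303}{-15} = 40 \cdot \frac{1}{146} - - \frac{101}{5} = \frac{20}{73} + \frac{101}{5} = \frac{7473}{365}$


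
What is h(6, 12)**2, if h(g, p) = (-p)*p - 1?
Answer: 21025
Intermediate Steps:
h(g, p) = -1 - p**2 (h(g, p) = -p**2 - 1 = -1 - p**2)
h(6, 12)**2 = (-1 - 1*12**2)**2 = (-1 - 1*144)**2 = (-1 - 144)**2 = (-145)**2 = 21025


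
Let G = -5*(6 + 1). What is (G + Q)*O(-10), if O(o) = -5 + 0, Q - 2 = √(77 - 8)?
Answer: 165 - 5*√69 ≈ 123.47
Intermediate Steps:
Q = 2 + √69 (Q = 2 + √(77 - 8) = 2 + √69 ≈ 10.307)
O(o) = -5
G = -35 (G = -5*7 = -35)
(G + Q)*O(-10) = (-35 + (2 + √69))*(-5) = (-33 + √69)*(-5) = 165 - 5*√69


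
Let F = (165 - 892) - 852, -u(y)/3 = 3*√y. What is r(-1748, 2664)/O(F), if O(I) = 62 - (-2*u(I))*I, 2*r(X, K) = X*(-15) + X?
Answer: 94829/159441515810 - 43471449*I*√1579/159441515810 ≈ 5.9476e-7 - 0.010834*I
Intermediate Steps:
u(y) = -9*√y
F = -1579 (F = -727 - 852 = -1579)
r(X, K) = -7*X (r(X, K) = (X*(-15) + X)/2 = (-15*X + X)/2 = (-14*X)/2 = -7*X)
O(I) = 62 - 18*I^(3/2) (O(I) = 62 - (-(-18)*√I)*I = 62 - 18*√I*I = 62 - 18*I^(3/2))
r(-1748, 2664)/O(F) = (-7*(-1748))/(62 - (-28422)*I*√1579) = 12236/(62 - (-28422)*I*√1579) = 12236/(62 + 28422*I*√1579)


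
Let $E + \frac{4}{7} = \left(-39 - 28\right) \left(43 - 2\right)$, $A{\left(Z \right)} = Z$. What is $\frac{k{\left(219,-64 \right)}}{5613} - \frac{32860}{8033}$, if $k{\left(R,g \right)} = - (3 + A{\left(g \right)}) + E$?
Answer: $- \frac{1442170858}{315624603} \approx -4.5693$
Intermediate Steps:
$E = - \frac{19233}{7}$ ($E = - \frac{4}{7} + \left(-39 - 28\right) \left(43 - 2\right) = - \frac{4}{7} - 2747 = - \frac{19233}{7} \approx -2747.6$)
$k{\left(R,g \right)} = - \frac{19254}{7} - g$ ($k{\left(R,g \right)} = - (3 + g) - \frac{19233}{7} = \left(-3 - g\right) - \frac{19233}{7} = - \frac{19254}{7} - g$)
$\frac{k{\left(219,-64 \right)}}{5613} - \frac{32860}{8033} = \frac{- \frac{19254}{7} - -64}{5613} - \frac{32860}{8033} = \left(- \frac{19254}{7} + 64\right) \frac{1}{5613} - \frac{32860}{8033} = \left(- \frac{18806}{7}\right) \frac{1}{5613} - \frac{32860}{8033} = - \frac{18806}{39291} - \frac{32860}{8033} = - \frac{1442170858}{315624603}$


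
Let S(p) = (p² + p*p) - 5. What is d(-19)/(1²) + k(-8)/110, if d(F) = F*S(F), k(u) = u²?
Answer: -749233/55 ≈ -13622.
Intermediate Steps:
S(p) = -5 + 2*p² (S(p) = (p² + p²) - 5 = 2*p² - 5 = -5 + 2*p²)
d(F) = F*(-5 + 2*F²)
d(-19)/(1²) + k(-8)/110 = (-19*(-5 + 2*(-19)²))/(1²) + (-8)²/110 = -19*(-5 + 2*361)/1 + 64*(1/110) = -19*(-5 + 722)*1 + 32/55 = -19*717*1 + 32/55 = -13623*1 + 32/55 = -13623 + 32/55 = -749233/55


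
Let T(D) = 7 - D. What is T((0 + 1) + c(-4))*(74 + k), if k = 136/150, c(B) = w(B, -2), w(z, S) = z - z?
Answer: 11236/25 ≈ 449.44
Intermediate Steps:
w(z, S) = 0
c(B) = 0
k = 68/75 (k = 136*(1/150) = 68/75 ≈ 0.90667)
T((0 + 1) + c(-4))*(74 + k) = (7 - ((0 + 1) + 0))*(74 + 68/75) = (7 - (1 + 0))*(5618/75) = (7 - 1*1)*(5618/75) = (7 - 1)*(5618/75) = 6*(5618/75) = 11236/25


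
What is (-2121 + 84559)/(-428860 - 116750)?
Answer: -41219/272805 ≈ -0.15109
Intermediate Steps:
(-2121 + 84559)/(-428860 - 116750) = 82438/(-545610) = 82438*(-1/545610) = -41219/272805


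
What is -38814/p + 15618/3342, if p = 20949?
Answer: 10970283/3889531 ≈ 2.8205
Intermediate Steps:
-38814/p + 15618/3342 = -38814/20949 + 15618/3342 = -38814*1/20949 + 15618*(1/3342) = -12938/6983 + 2603/557 = 10970283/3889531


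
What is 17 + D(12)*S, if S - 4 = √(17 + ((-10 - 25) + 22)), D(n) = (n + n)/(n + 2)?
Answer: 191/7 ≈ 27.286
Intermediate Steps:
D(n) = 2*n/(2 + n) (D(n) = (2*n)/(2 + n) = 2*n/(2 + n))
S = 6 (S = 4 + √(17 + ((-10 - 25) + 22)) = 4 + √(17 + (-35 + 22)) = 4 + √(17 - 13) = 4 + √4 = 4 + 2 = 6)
17 + D(12)*S = 17 + (2*12/(2 + 12))*6 = 17 + (2*12/14)*6 = 17 + (2*12*(1/14))*6 = 17 + (12/7)*6 = 17 + 72/7 = 191/7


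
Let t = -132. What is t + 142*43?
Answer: 5974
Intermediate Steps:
t + 142*43 = -132 + 142*43 = -132 + 6106 = 5974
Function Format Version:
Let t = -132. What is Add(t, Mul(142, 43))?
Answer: 5974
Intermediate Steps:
Add(t, Mul(142, 43)) = Add(-132, Mul(142, 43)) = Add(-132, 6106) = 5974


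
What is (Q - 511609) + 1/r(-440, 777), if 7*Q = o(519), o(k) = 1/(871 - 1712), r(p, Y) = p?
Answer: -1325210566847/2590280 ≈ -5.1161e+5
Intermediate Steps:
o(k) = -1/841 (o(k) = 1/(-841) = -1/841)
Q = -1/5887 (Q = (⅐)*(-1/841) = -1/5887 ≈ -0.00016987)
(Q - 511609) + 1/r(-440, 777) = (-1/5887 - 511609) + 1/(-440) = -3011842184/5887 - 1/440 = -1325210566847/2590280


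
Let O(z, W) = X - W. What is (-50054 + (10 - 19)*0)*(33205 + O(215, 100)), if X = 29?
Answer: -1658489236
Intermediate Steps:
O(z, W) = 29 - W
(-50054 + (10 - 19)*0)*(33205 + O(215, 100)) = (-50054 + (10 - 19)*0)*(33205 + (29 - 1*100)) = (-50054 - 9*0)*(33205 + (29 - 100)) = (-50054 + 0)*(33205 - 71) = -50054*33134 = -1658489236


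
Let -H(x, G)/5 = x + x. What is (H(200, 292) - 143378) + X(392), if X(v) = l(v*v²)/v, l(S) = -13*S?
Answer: -2143010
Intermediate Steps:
H(x, G) = -10*x (H(x, G) = -5*(x + x) = -10*x)
X(v) = -13*v² (X(v) = (-13*v*v²)/v = (-13*v³)/v = -13*v²)
(H(200, 292) - 143378) + X(392) = (-10*200 - 143378) - 13*392² = (-2000 - 143378) - 13*153664 = -145378 - 1997632 = -2143010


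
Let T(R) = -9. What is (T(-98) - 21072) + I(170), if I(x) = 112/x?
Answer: -1791829/85 ≈ -21080.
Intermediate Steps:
(T(-98) - 21072) + I(170) = (-9 - 21072) + 112/170 = -21081 + 112*(1/170) = -21081 + 56/85 = -1791829/85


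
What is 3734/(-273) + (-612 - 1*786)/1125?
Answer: -509156/34125 ≈ -14.920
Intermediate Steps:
3734/(-273) + (-612 - 1*786)/1125 = 3734*(-1/273) + (-612 - 786)*(1/1125) = -3734/273 - 1398*1/1125 = -3734/273 - 466/375 = -509156/34125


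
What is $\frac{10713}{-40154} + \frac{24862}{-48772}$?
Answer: $- \frac{190100398}{244798861} \approx -0.77656$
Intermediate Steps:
$\frac{10713}{-40154} + \frac{24862}{-48772} = 10713 \left(- \frac{1}{40154}\right) + 24862 \left(- \frac{1}{48772}\right) = - \frac{10713}{40154} - \frac{12431}{24386} = - \frac{190100398}{244798861}$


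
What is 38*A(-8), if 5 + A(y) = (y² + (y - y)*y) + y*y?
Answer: 4674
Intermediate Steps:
A(y) = -5 + 2*y² (A(y) = -5 + ((y² + (y - y)*y) + y*y) = -5 + ((y² + 0*y) + y²) = -5 + ((y² + 0) + y²) = -5 + (y² + y²) = -5 + 2*y²)
38*A(-8) = 38*(-5 + 2*(-8)²) = 38*(-5 + 2*64) = 38*(-5 + 128) = 38*123 = 4674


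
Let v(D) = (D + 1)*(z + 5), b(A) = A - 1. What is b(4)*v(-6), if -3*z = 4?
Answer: -55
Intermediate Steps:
z = -4/3 (z = -⅓*4 = -4/3 ≈ -1.3333)
b(A) = -1 + A
v(D) = 11/3 + 11*D/3 (v(D) = (D + 1)*(-4/3 + 5) = (1 + D)*(11/3) = 11/3 + 11*D/3)
b(4)*v(-6) = (-1 + 4)*(11/3 + (11/3)*(-6)) = 3*(11/3 - 22) = 3*(-55/3) = -55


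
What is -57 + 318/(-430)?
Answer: -12414/215 ≈ -57.740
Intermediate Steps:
-57 + 318/(-430) = -57 + 318*(-1/430) = -57 - 159/215 = -12414/215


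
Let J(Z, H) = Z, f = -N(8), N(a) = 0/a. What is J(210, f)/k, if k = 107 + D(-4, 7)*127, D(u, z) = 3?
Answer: 105/244 ≈ 0.43033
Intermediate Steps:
N(a) = 0
k = 488 (k = 107 + 3*127 = 107 + 381 = 488)
f = 0 (f = -1*0 = 0)
J(210, f)/k = 210/488 = 210*(1/488) = 105/244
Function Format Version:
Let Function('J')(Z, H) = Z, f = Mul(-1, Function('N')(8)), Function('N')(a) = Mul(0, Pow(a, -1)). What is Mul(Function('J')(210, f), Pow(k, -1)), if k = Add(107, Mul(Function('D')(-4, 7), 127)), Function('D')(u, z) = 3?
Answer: Rational(105, 244) ≈ 0.43033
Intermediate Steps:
Function('N')(a) = 0
k = 488 (k = Add(107, Mul(3, 127)) = Add(107, 381) = 488)
f = 0 (f = Mul(-1, 0) = 0)
Mul(Function('J')(210, f), Pow(k, -1)) = Mul(210, Pow(488, -1)) = Mul(210, Rational(1, 488)) = Rational(105, 244)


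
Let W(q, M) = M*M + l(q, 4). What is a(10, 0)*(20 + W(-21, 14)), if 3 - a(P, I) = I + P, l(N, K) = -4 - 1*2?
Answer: -1470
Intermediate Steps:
l(N, K) = -6 (l(N, K) = -4 - 2 = -6)
a(P, I) = 3 - I - P (a(P, I) = 3 - (I + P) = 3 + (-I - P) = 3 - I - P)
W(q, M) = -6 + M**2 (W(q, M) = M*M - 6 = M**2 - 6 = -6 + M**2)
a(10, 0)*(20 + W(-21, 14)) = (3 - 1*0 - 1*10)*(20 + (-6 + 14**2)) = (3 + 0 - 10)*(20 + (-6 + 196)) = -7*(20 + 190) = -7*210 = -1470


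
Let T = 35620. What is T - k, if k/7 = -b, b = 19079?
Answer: 169173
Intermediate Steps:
k = -133553 (k = 7*(-1*19079) = 7*(-19079) = -133553)
T - k = 35620 - 1*(-133553) = 35620 + 133553 = 169173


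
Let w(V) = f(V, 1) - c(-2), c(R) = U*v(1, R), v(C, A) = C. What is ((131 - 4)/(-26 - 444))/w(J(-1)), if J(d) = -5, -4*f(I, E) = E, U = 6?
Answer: 254/5875 ≈ 0.043234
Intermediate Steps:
f(I, E) = -E/4
c(R) = 6 (c(R) = 6*1 = 6)
w(V) = -25/4 (w(V) = -1/4*1 - 1*6 = -1/4 - 6 = -25/4)
((131 - 4)/(-26 - 444))/w(J(-1)) = ((131 - 4)/(-26 - 444))/(-25/4) = (127/(-470))*(-4/25) = (127*(-1/470))*(-4/25) = -127/470*(-4/25) = 254/5875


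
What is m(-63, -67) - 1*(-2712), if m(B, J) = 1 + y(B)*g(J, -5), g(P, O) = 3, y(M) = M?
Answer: 2524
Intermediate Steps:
m(B, J) = 1 + 3*B (m(B, J) = 1 + B*3 = 1 + 3*B)
m(-63, -67) - 1*(-2712) = (1 + 3*(-63)) - 1*(-2712) = (1 - 189) + 2712 = -188 + 2712 = 2524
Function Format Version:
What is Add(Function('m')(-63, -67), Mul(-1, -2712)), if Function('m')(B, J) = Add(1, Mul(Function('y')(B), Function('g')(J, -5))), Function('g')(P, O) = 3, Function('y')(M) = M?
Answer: 2524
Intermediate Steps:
Function('m')(B, J) = Add(1, Mul(3, B)) (Function('m')(B, J) = Add(1, Mul(B, 3)) = Add(1, Mul(3, B)))
Add(Function('m')(-63, -67), Mul(-1, -2712)) = Add(Add(1, Mul(3, -63)), Mul(-1, -2712)) = Add(Add(1, -189), 2712) = Add(-188, 2712) = 2524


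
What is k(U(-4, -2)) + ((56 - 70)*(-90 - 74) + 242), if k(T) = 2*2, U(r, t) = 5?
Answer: 2542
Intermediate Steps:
k(T) = 4
k(U(-4, -2)) + ((56 - 70)*(-90 - 74) + 242) = 4 + ((56 - 70)*(-90 - 74) + 242) = 4 + (-14*(-164) + 242) = 4 + (2296 + 242) = 4 + 2538 = 2542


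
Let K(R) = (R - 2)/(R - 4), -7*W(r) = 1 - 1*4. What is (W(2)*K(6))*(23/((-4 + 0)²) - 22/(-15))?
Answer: 697/280 ≈ 2.4893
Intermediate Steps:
W(r) = 3/7 (W(r) = -(1 - 1*4)/7 = -(1 - 4)/7 = -⅐*(-3) = 3/7)
K(R) = (-2 + R)/(-4 + R)
(W(2)*K(6))*(23/((-4 + 0)²) - 22/(-15)) = (3*((-2 + 6)/(-4 + 6))/7)*(23/((-4 + 0)²) - 22/(-15)) = (3*(4/2)/7)*(23/((-4)²) - 22*(-1/15)) = (3*((½)*4)/7)*(23/16 + 22/15) = ((3/7)*2)*(23*(1/16) + 22/15) = 6*(23/16 + 22/15)/7 = (6/7)*(697/240) = 697/280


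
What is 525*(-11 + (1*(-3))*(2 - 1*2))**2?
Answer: 63525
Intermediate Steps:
525*(-11 + (1*(-3))*(2 - 1*2))**2 = 525*(-11 - 3*(2 - 2))**2 = 525*(-11 - 3*0)**2 = 525*(-11 + 0)**2 = 525*(-11)**2 = 525*121 = 63525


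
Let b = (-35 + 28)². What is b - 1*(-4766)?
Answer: 4815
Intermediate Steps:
b = 49 (b = (-7)² = 49)
b - 1*(-4766) = 49 - 1*(-4766) = 49 + 4766 = 4815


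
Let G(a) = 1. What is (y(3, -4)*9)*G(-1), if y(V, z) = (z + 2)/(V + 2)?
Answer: -18/5 ≈ -3.6000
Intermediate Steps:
y(V, z) = (2 + z)/(2 + V)
(y(3, -4)*9)*G(-1) = (((2 - 4)/(2 + 3))*9)*1 = ((-2/5)*9)*1 = (((1/5)*(-2))*9)*1 = -2/5*9*1 = -18/5*1 = -18/5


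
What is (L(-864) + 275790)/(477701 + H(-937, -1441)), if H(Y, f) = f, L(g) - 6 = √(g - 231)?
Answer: 68949/119065 + I*√1095/476260 ≈ 0.57909 + 6.9481e-5*I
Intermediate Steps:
L(g) = 6 + √(-231 + g) (L(g) = 6 + √(g - 231) = 6 + √(-231 + g))
(L(-864) + 275790)/(477701 + H(-937, -1441)) = ((6 + √(-231 - 864)) + 275790)/(477701 - 1441) = ((6 + √(-1095)) + 275790)/476260 = ((6 + I*√1095) + 275790)*(1/476260) = (275796 + I*√1095)*(1/476260) = 68949/119065 + I*√1095/476260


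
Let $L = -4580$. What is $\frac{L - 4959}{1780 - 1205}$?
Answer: $- \frac{9539}{575} \approx -16.59$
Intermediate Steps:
$\frac{L - 4959}{1780 - 1205} = \frac{-4580 - 4959}{1780 - 1205} = - \frac{9539}{575}$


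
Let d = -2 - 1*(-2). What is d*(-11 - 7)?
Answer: 0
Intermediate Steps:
d = 0 (d = -2 + 2 = 0)
d*(-11 - 7) = 0*(-11 - 7) = 0*(-18) = 0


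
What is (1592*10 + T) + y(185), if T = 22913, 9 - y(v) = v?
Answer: 38657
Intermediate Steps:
y(v) = 9 - v
(1592*10 + T) + y(185) = (1592*10 + 22913) + (9 - 1*185) = (15920 + 22913) + (9 - 185) = 38833 - 176 = 38657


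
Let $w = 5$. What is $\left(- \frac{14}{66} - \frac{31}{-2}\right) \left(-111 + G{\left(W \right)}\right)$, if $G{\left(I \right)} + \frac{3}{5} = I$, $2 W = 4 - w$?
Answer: $- \frac{1131089}{660} \approx -1713.8$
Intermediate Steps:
$W = - \frac{1}{2}$ ($W = \frac{4 - 5}{2} = \frac{1}{2} \left(-1\right) = - \frac{1}{2} \approx -0.5$)
$G{\left(I \right)} = - \frac{3}{5} + I$
$\left(- \frac{14}{66} - \frac{31}{-2}\right) \left(-111 + G{\left(W \right)}\right) = \left(- \frac{14}{66} - \frac{31}{-2}\right) \left(-111 - \frac{11}{10}\right) = \left(\left(-14\right) \frac{1}{66} - - \frac{31}{2}\right) \left(-111 - \frac{11}{10}\right) = \left(- \frac{7}{33} + \frac{31}{2}\right) \left(- \frac{1121}{10}\right) = \frac{1009}{66} \left(- \frac{1121}{10}\right) = - \frac{1131089}{660}$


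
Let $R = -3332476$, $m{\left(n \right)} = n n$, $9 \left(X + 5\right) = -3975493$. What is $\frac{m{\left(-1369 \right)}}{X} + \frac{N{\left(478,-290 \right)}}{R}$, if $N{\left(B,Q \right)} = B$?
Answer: $- \frac{1003790522873}{236578303073} \approx -4.243$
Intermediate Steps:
$X = - \frac{3975538}{9}$ ($X = -5 + \frac{1}{9} \left(-3975493\right) = -5 - \frac{3975493}{9} = - \frac{3975538}{9} \approx -4.4173 \cdot 10^{5}$)
$m{\left(n \right)} = n^{2}$
$\frac{m{\left(-1369 \right)}}{X} + \frac{N{\left(478,-290 \right)}}{R} = \frac{\left(-1369\right)^{2}}{- \frac{3975538}{9}} + \frac{478}{-3332476} = 1874161 \left(- \frac{9}{3975538}\right) + 478 \left(- \frac{1}{3332476}\right) = - \frac{16867449}{3975538} - \frac{239}{1666238} = - \frac{1003790522873}{236578303073}$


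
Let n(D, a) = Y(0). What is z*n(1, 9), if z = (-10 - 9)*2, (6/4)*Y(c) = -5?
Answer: 380/3 ≈ 126.67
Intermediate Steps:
Y(c) = -10/3 (Y(c) = (2/3)*(-5) = -10/3)
n(D, a) = -10/3
z = -38 (z = -19*2 = -38)
z*n(1, 9) = -38*(-10/3) = 380/3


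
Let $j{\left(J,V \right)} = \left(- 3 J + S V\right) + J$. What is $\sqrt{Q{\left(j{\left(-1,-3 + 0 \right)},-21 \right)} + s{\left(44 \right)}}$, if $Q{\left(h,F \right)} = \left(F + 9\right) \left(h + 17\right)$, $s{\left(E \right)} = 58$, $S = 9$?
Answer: $\sqrt{154} \approx 12.41$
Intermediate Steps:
$j{\left(J,V \right)} = - 2 J + 9 V$ ($j{\left(J,V \right)} = \left(- 3 J + 9 V\right) + J = - 2 J + 9 V$)
$Q{\left(h,F \right)} = \left(9 + F\right) \left(17 + h\right)$
$\sqrt{Q{\left(j{\left(-1,-3 + 0 \right)},-21 \right)} + s{\left(44 \right)}} = \sqrt{\left(153 + 9 \left(\left(-2\right) \left(-1\right) + 9 \left(-3 + 0\right)\right) + 17 \left(-21\right) - 21 \left(\left(-2\right) \left(-1\right) + 9 \left(-3 + 0\right)\right)\right) + 58} = \sqrt{\left(153 + 9 \left(2 + 9 \left(-3\right)\right) - 357 - 21 \left(2 + 9 \left(-3\right)\right)\right) + 58} = \sqrt{\left(153 + 9 \left(2 - 27\right) - 357 - 21 \left(2 - 27\right)\right) + 58} = \sqrt{\left(153 + 9 \left(-25\right) - 357 - -525\right) + 58} = \sqrt{\left(153 - 225 - 357 + 525\right) + 58} = \sqrt{96 + 58} = \sqrt{154}$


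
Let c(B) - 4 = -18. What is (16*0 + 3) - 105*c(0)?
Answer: 1473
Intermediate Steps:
c(B) = -14 (c(B) = 4 - 18 = -14)
(16*0 + 3) - 105*c(0) = (16*0 + 3) - 105*(-14) = (0 + 3) + 1470 = 3 + 1470 = 1473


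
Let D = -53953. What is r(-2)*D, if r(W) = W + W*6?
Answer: 755342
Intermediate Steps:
r(W) = 7*W (r(W) = W + 6*W = 7*W)
r(-2)*D = (7*(-2))*(-53953) = -14*(-53953) = 755342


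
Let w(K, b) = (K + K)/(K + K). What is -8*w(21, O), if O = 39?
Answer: -8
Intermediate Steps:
w(K, b) = 1 (w(K, b) = (2*K)/((2*K)) = (2*K)*(1/(2*K)) = 1)
-8*w(21, O) = -8*1 = -8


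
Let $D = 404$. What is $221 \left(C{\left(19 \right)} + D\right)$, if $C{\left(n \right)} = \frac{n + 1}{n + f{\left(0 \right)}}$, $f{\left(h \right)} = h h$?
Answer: $\frac{1700816}{19} \approx 89517.0$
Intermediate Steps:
$f{\left(h \right)} = h^{2}$
$C{\left(n \right)} = \frac{1 + n}{n}$ ($C{\left(n \right)} = \frac{n + 1}{n + 0^{2}} = \frac{1 + n}{n + 0} = \frac{1 + n}{n}$)
$221 \left(C{\left(19 \right)} + D\right) = 221 \left(\frac{1 + 19}{19} + 404\right) = 221 \left(\frac{1}{19} \cdot 20 + 404\right) = 221 \left(\frac{20}{19} + 404\right) = 221 \cdot \frac{7696}{19} = \frac{1700816}{19}$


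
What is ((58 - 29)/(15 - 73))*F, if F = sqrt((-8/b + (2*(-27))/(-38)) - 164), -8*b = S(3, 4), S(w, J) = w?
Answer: -I*sqrt(458907)/114 ≈ -5.9423*I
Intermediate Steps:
b = -3/8 (b = -1/8*3 = -3/8 ≈ -0.37500)
F = I*sqrt(458907)/57 (F = sqrt((-8/(-3/8) + (2*(-27))/(-38)) - 164) = sqrt((-8*(-8/3) - 54*(-1/38)) - 164) = sqrt((64/3 + 27/19) - 164) = sqrt(1297/57 - 164) = sqrt(-8051/57) = I*sqrt(458907)/57 ≈ 11.885*I)
((58 - 29)/(15 - 73))*F = ((58 - 29)/(15 - 73))*(I*sqrt(458907)/57) = (29/(-58))*(I*sqrt(458907)/57) = (29*(-1/58))*(I*sqrt(458907)/57) = -I*sqrt(458907)/114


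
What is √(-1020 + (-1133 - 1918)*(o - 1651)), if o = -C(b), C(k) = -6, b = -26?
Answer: 5*√200715 ≈ 2240.1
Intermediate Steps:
o = 6 (o = -1*(-6) = 6)
√(-1020 + (-1133 - 1918)*(o - 1651)) = √(-1020 + (-1133 - 1918)*(6 - 1651)) = √(-1020 - 3051*(-1645)) = √(-1020 + 5018895) = √5017875 = 5*√200715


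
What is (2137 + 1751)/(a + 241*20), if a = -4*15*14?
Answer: 972/995 ≈ 0.97688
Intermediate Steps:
a = -840 (a = -60*14 = -840)
(2137 + 1751)/(a + 241*20) = (2137 + 1751)/(-840 + 241*20) = 3888/(-840 + 4820) = 3888/3980 = 3888*(1/3980) = 972/995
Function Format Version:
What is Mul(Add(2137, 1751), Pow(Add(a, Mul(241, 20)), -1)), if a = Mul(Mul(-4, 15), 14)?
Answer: Rational(972, 995) ≈ 0.97688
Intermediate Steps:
a = -840 (a = Mul(-60, 14) = -840)
Mul(Add(2137, 1751), Pow(Add(a, Mul(241, 20)), -1)) = Mul(Add(2137, 1751), Pow(Add(-840, Mul(241, 20)), -1)) = Mul(3888, Pow(Add(-840, 4820), -1)) = Mul(3888, Pow(3980, -1)) = Mul(3888, Rational(1, 3980)) = Rational(972, 995)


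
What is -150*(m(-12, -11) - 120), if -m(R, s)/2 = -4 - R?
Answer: 20400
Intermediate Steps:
m(R, s) = 8 + 2*R (m(R, s) = -2*(-4 - R) = 8 + 2*R)
-150*(m(-12, -11) - 120) = -150*((8 + 2*(-12)) - 120) = -150*((8 - 24) - 120) = -150*(-16 - 120) = -150*(-136) = 20400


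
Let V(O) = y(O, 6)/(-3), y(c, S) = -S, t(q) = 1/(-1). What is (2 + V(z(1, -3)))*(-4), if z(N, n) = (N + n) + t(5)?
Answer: -16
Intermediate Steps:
t(q) = -1
z(N, n) = -1 + N + n (z(N, n) = (N + n) - 1 = -1 + N + n)
V(O) = 2 (V(O) = -1*6/(-3) = -6*(-1/3) = 2)
(2 + V(z(1, -3)))*(-4) = (2 + 2)*(-4) = 4*(-4) = -16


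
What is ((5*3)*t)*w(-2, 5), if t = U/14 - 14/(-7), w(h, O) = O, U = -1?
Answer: 2025/14 ≈ 144.64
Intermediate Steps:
t = 27/14 (t = -1/14 - 14/(-7) = -1*1/14 - 14*(-1/7) = -1/14 + 2 = 27/14 ≈ 1.9286)
((5*3)*t)*w(-2, 5) = ((5*3)*(27/14))*5 = (15*(27/14))*5 = (405/14)*5 = 2025/14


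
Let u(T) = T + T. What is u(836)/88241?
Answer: 1672/88241 ≈ 0.018948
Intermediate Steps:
u(T) = 2*T
u(836)/88241 = (2*836)/88241 = 1672*(1/88241) = 1672/88241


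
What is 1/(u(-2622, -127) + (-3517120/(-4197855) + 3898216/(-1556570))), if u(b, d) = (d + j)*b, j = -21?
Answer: 653425515735/253564602983856332 ≈ 2.5770e-6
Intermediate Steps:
u(b, d) = b*(-21 + d) (u(b, d) = (d - 21)*b = (-21 + d)*b = b*(-21 + d))
1/(u(-2622, -127) + (-3517120/(-4197855) + 3898216/(-1556570))) = 1/(-2622*(-21 - 127) + (-3517120/(-4197855) + 3898216/(-1556570))) = 1/(-2622*(-148) + (-3517120*(-1/4197855) + 3898216*(-1/1556570))) = 1/(388056 + (703424/839571 - 1949108/778285)) = 1/(388056 - 1088950204828/653425515735) = 1/(253564602983856332/653425515735) = 653425515735/253564602983856332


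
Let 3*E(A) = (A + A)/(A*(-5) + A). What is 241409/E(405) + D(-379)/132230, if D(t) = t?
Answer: -191529072799/132230 ≈ -1.4485e+6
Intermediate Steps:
E(A) = -⅙ (E(A) = ((A + A)/(A*(-5) + A))/3 = ((2*A)/(-5*A + A))/3 = ((2*A)/((-4*A)))/3 = ((2*A)*(-1/(4*A)))/3 = (⅓)*(-½) = -⅙)
241409/E(405) + D(-379)/132230 = 241409/(-⅙) - 379/132230 = 241409*(-6) - 379*1/132230 = -1448454 - 379/132230 = -191529072799/132230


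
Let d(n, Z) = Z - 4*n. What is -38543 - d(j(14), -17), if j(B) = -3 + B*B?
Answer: -37754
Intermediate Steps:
j(B) = -3 + B**2
-38543 - d(j(14), -17) = -38543 - (-17 - 4*(-3 + 14**2)) = -38543 - (-17 - 4*(-3 + 196)) = -38543 - (-17 - 4*193) = -38543 - (-17 - 772) = -38543 - 1*(-789) = -38543 + 789 = -37754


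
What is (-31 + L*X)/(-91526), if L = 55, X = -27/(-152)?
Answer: 3227/13911952 ≈ 0.00023196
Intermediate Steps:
X = 27/152 (X = -27*(-1/152) = 27/152 ≈ 0.17763)
(-31 + L*X)/(-91526) = (-31 + 55*(27/152))/(-91526) = (-31 + 1485/152)*(-1/91526) = -3227/152*(-1/91526) = 3227/13911952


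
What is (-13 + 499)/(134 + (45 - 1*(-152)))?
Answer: 486/331 ≈ 1.4683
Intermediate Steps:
(-13 + 499)/(134 + (45 - 1*(-152))) = 486/(134 + (45 + 152)) = 486/(134 + 197) = 486/331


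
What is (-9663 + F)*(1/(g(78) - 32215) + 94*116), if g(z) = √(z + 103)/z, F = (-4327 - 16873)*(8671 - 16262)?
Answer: 11078988017686888367242892/6314013072719 - 12551723886*√181/6314013072719 ≈ 1.7547e+12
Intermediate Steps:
F = 160929200 (F = -21200*(-7591) = 160929200)
g(z) = √(103 + z)/z
(-9663 + F)*(1/(g(78) - 32215) + 94*116) = (-9663 + 160929200)*(1/(√(103 + 78)/78 - 32215) + 94*116) = 160919537*(1/(√181/78 - 32215) + 10904) = 160919537*(1/(-32215 + √181/78) + 10904) = 160919537*(10904 + 1/(-32215 + √181/78)) = 1754666631448 + 160919537/(-32215 + √181/78)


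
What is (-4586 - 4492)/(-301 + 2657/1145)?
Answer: 1732385/56998 ≈ 30.394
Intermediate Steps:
(-4586 - 4492)/(-301 + 2657/1145) = -9078/(-301 + 2657*(1/1145)) = -9078/(-301 + 2657/1145) = -9078/(-341988/1145) = -9078*(-1145/341988) = 1732385/56998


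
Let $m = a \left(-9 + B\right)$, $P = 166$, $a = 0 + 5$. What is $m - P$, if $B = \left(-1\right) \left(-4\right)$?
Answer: $-191$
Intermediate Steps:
$B = 4$
$a = 5$
$m = -25$ ($m = 5 \left(-9 + 4\right) = 5 \left(-5\right) = -25$)
$m - P = -25 - 166 = -191$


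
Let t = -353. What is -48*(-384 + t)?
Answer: 35376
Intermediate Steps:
-48*(-384 + t) = -48*(-384 - 353) = -48*(-737) = 35376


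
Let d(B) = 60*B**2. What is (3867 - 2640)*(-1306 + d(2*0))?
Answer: -1602462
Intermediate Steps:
(3867 - 2640)*(-1306 + d(2*0)) = (3867 - 2640)*(-1306 + 60*(2*0)**2) = 1227*(-1306 + 60*0**2) = 1227*(-1306 + 60*0) = 1227*(-1306 + 0) = 1227*(-1306) = -1602462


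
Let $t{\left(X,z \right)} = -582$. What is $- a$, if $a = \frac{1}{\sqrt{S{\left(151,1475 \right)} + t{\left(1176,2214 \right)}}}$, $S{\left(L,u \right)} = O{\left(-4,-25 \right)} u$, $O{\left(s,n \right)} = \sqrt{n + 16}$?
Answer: $- \frac{\sqrt{3}}{3 \sqrt{-194 + 1475 i}} \approx -0.0098702 + 0.011253 i$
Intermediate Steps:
$O{\left(s,n \right)} = \sqrt{16 + n}$
$S{\left(L,u \right)} = 3 i u$ ($S{\left(L,u \right)} = \sqrt{16 - 25} u = \sqrt{-9} u = 3 i u$)
$a = \frac{1}{\sqrt{-582 + 4425 i}}$ ($a = \frac{1}{\sqrt{3 i 1475 - 582}} = \frac{1}{\sqrt{4425 i - 582}} = \frac{1}{\sqrt{-582 + 4425 i}} \approx 0.0098702 - 0.011253 i$)
$- a = - \frac{\sqrt{3}}{3 \sqrt{-194 + 1475 i}}$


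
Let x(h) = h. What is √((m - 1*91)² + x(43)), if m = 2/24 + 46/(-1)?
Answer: √2705641/12 ≈ 137.07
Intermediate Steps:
m = -551/12 (m = 2*(1/24) + 46*(-1) = 1/12 - 46 = -551/12 ≈ -45.917)
√((m - 1*91)² + x(43)) = √((-551/12 - 1*91)² + 43) = √((-551/12 - 91)² + 43) = √((-1643/12)² + 43) = √(2699449/144 + 43) = √(2705641/144) = √2705641/12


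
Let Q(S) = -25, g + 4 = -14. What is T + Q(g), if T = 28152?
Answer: 28127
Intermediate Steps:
g = -18 (g = -4 - 14 = -18)
T + Q(g) = 28152 - 25 = 28127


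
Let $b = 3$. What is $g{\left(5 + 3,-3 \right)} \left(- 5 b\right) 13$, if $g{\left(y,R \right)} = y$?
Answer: $-1560$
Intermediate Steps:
$g{\left(5 + 3,-3 \right)} \left(- 5 b\right) 13 = \left(5 + 3\right) \left(\left(-5\right) 3\right) 13 = 8 \left(-15\right) 13 = \left(-120\right) 13 = -1560$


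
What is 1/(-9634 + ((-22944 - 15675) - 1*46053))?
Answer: -1/94306 ≈ -1.0604e-5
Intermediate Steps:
1/(-9634 + ((-22944 - 15675) - 1*46053)) = 1/(-9634 + (-38619 - 46053)) = 1/(-9634 - 84672) = 1/(-94306) = -1/94306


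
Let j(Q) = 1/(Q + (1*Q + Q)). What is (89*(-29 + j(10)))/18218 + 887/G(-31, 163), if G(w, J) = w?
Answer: -487178551/16942740 ≈ -28.754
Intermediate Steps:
j(Q) = 1/(3*Q) (j(Q) = 1/(Q + (Q + Q)) = 1/(Q + 2*Q) = 1/(3*Q))
(89*(-29 + j(10)))/18218 + 887/G(-31, 163) = (89*(-29 + (⅓)/10))/18218 + 887/(-31) = (89*(-29 + (⅓)*(⅒)))*(1/18218) + 887*(-1/31) = (89*(-29 + 1/30))*(1/18218) - 887/31 = (89*(-869/30))*(1/18218) - 887/31 = -77341/30*1/18218 - 887/31 = -77341/546540 - 887/31 = -487178551/16942740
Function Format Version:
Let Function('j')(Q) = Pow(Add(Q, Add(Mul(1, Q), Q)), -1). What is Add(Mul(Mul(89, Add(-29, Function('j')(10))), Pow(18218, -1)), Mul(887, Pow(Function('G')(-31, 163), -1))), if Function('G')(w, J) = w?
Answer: Rational(-487178551, 16942740) ≈ -28.754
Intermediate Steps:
Function('j')(Q) = Mul(Rational(1, 3), Pow(Q, -1)) (Function('j')(Q) = Pow(Add(Q, Add(Q, Q)), -1) = Pow(Add(Q, Mul(2, Q)), -1) = Pow(Mul(3, Q), -1) = Mul(Rational(1, 3), Pow(Q, -1)))
Add(Mul(Mul(89, Add(-29, Function('j')(10))), Pow(18218, -1)), Mul(887, Pow(Function('G')(-31, 163), -1))) = Add(Mul(Mul(89, Add(-29, Mul(Rational(1, 3), Pow(10, -1)))), Pow(18218, -1)), Mul(887, Pow(-31, -1))) = Add(Mul(Mul(89, Add(-29, Mul(Rational(1, 3), Rational(1, 10)))), Rational(1, 18218)), Mul(887, Rational(-1, 31))) = Add(Mul(Mul(89, Add(-29, Rational(1, 30))), Rational(1, 18218)), Rational(-887, 31)) = Add(Mul(Mul(89, Rational(-869, 30)), Rational(1, 18218)), Rational(-887, 31)) = Add(Mul(Rational(-77341, 30), Rational(1, 18218)), Rational(-887, 31)) = Add(Rational(-77341, 546540), Rational(-887, 31)) = Rational(-487178551, 16942740)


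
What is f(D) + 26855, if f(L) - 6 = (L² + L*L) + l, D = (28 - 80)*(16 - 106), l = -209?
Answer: 43831452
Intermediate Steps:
D = 4680 (D = -52*(-90) = 4680)
f(L) = -203 + 2*L² (f(L) = 6 + ((L² + L*L) - 209) = 6 + ((L² + L²) - 209) = 6 + (2*L² - 209) = 6 + (-209 + 2*L²) = -203 + 2*L²)
f(D) + 26855 = (-203 + 2*4680²) + 26855 = (-203 + 2*21902400) + 26855 = (-203 + 43804800) + 26855 = 43804597 + 26855 = 43831452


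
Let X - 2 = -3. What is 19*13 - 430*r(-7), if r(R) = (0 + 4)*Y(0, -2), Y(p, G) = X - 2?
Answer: 5407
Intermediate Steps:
X = -1 (X = 2 - 3 = -1)
Y(p, G) = -3 (Y(p, G) = -1 - 2 = -3)
r(R) = -12 (r(R) = (0 + 4)*(-3) = 4*(-3) = -12)
19*13 - 430*r(-7) = 19*13 - 430*(-12) = 247 + 5160 = 5407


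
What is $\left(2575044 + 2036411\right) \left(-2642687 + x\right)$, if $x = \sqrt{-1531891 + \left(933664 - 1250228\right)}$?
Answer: $-12186632179585 + 4611455 i \sqrt{1848455} \approx -1.2187 \cdot 10^{13} + 6.2696 \cdot 10^{9} i$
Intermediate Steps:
$x = i \sqrt{1848455}$ ($x = \sqrt{-1531891 - 316564} = \sqrt{-1848455} = i \sqrt{1848455} \approx 1359.6 i$)
$\left(2575044 + 2036411\right) \left(-2642687 + x\right) = \left(2575044 + 2036411\right) \left(-2642687 + i \sqrt{1848455}\right) = 4611455 \left(-2642687 + i \sqrt{1848455}\right) = -12186632179585 + 4611455 i \sqrt{1848455}$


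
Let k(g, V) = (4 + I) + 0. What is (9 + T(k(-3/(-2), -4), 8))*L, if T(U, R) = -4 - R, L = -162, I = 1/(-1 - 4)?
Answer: 486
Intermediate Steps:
I = -⅕ (I = 1/(-5) = -⅕ ≈ -0.20000)
k(g, V) = 19/5 (k(g, V) = (4 - ⅕) + 0 = 19/5 + 0 = 19/5)
(9 + T(k(-3/(-2), -4), 8))*L = (9 + (-4 - 1*8))*(-162) = (9 + (-4 - 8))*(-162) = (9 - 12)*(-162) = -3*(-162) = 486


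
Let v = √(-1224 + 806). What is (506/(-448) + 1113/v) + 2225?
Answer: 498147/224 - 1113*I*√418/418 ≈ 2223.9 - 54.439*I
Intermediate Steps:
v = I*√418 (v = √(-418) = I*√418 ≈ 20.445*I)
(506/(-448) + 1113/v) + 2225 = (506/(-448) + 1113/((I*√418))) + 2225 = (506*(-1/448) + 1113*(-I*√418/418)) + 2225 = (-253/224 - 1113*I*√418/418) + 2225 = 498147/224 - 1113*I*√418/418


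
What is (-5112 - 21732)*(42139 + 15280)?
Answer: -1541355636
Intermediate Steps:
(-5112 - 21732)*(42139 + 15280) = -26844*57419 = -1541355636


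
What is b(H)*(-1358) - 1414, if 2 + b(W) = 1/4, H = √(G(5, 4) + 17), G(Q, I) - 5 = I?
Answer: 1925/2 ≈ 962.50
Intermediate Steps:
G(Q, I) = 5 + I
H = √26 (H = √((5 + 4) + 17) = √(9 + 17) = √26 ≈ 5.0990)
b(W) = -7/4 (b(W) = -2 + 1/4 = -2 + ¼ = -7/4)
b(H)*(-1358) - 1414 = -7/4*(-1358) - 1414 = 4753/2 - 1414 = 1925/2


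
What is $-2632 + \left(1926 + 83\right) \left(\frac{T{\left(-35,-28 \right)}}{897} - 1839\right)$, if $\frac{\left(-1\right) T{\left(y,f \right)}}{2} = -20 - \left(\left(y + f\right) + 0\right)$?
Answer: $- \frac{3316545925}{897} \approx -3.6974 \cdot 10^{6}$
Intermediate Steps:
$T{\left(y,f \right)} = 40 + 2 f + 2 y$ ($T{\left(y,f \right)} = - 2 \left(-20 - \left(\left(y + f\right) + 0\right)\right) = - 2 \left(-20 - \left(\left(f + y\right) + 0\right)\right) = - 2 \left(-20 - \left(f + y\right)\right) = - 2 \left(-20 - f - y\right) = 40 + 2 f + 2 y$)
$-2632 + \left(1926 + 83\right) \left(\frac{T{\left(-35,-28 \right)}}{897} - 1839\right) = -2632 + \left(1926 + 83\right) \left(\frac{40 + 2 \left(-28\right) + 2 \left(-35\right)}{897} - 1839\right) = -2632 + 2009 \left(\left(40 - 56 - 70\right) \frac{1}{897} - 1839\right) = -2632 + 2009 \left(\left(-86\right) \frac{1}{897} - 1839\right) = -2632 + 2009 \left(- \frac{86}{897} - 1839\right) = -2632 + 2009 \left(- \frac{1649669}{897}\right) = -2632 - \frac{3314185021}{897} = - \frac{3316545925}{897}$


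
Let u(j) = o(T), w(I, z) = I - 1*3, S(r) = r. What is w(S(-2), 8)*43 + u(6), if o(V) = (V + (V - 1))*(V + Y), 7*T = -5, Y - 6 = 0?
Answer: -11164/49 ≈ -227.84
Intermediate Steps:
Y = 6 (Y = 6 + 0 = 6)
T = -5/7 (T = (⅐)*(-5) = -5/7 ≈ -0.71429)
w(I, z) = -3 + I (w(I, z) = I - 3 = -3 + I)
o(V) = (-1 + 2*V)*(6 + V) (o(V) = (V + (V - 1))*(V + 6) = (V + (-1 + V))*(6 + V) = (-1 + 2*V)*(6 + V))
u(j) = -629/49 (u(j) = -6 + 2*(-5/7)² + 11*(-5/7) = -6 + 2*(25/49) - 55/7 = -6 + 50/49 - 55/7 = -629/49)
w(S(-2), 8)*43 + u(6) = (-3 - 2)*43 - 629/49 = -5*43 - 629/49 = -215 - 629/49 = -11164/49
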